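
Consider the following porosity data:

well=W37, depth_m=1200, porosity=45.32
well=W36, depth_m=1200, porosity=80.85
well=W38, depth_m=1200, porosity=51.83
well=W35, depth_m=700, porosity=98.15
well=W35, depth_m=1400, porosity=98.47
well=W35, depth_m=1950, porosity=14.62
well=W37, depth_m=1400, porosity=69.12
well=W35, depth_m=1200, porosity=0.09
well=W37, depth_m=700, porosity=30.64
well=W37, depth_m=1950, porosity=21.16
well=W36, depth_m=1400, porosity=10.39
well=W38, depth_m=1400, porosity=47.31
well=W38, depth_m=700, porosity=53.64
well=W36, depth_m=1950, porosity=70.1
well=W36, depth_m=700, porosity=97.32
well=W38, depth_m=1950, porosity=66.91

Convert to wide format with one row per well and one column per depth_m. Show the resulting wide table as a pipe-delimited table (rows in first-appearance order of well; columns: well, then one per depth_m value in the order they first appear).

Columns: well plus the 4 distinct depth_m values (1200, 700, 1400, 1950).
For example, row W37 column 1200 takes porosity=45.32 from the long row (W37, 1200).

| well | 1200 | 700 | 1400 | 1950 |
| W37 | 45.32 | 30.64 | 69.12 | 21.16 |
| W36 | 80.85 | 97.32 | 10.39 | 70.1 |
| W38 | 51.83 | 53.64 | 47.31 | 66.91 |
| W35 | 0.09 | 98.15 | 98.47 | 14.62 |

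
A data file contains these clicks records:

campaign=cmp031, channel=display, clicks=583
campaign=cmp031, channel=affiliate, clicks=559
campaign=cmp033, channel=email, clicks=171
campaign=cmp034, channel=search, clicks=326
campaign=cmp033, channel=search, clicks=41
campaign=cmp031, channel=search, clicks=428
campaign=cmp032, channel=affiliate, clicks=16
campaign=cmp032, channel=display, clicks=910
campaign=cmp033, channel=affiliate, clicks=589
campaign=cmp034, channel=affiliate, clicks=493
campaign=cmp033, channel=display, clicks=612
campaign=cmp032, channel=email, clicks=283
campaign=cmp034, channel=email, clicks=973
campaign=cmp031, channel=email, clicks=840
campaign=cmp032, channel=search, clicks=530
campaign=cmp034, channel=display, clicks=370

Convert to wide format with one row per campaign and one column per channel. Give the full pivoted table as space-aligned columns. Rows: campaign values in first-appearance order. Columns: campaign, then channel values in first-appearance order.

campaign  display  affiliate  email  search
cmp031    583      559        840    428   
cmp033    612      589        171    41    
cmp034    370      493        973    326   
cmp032    910      16         283    530   

Columns: campaign plus the 4 distinct channel values (display, affiliate, email, search).
For example, row cmp031 column display takes clicks=583 from the long row (cmp031, display).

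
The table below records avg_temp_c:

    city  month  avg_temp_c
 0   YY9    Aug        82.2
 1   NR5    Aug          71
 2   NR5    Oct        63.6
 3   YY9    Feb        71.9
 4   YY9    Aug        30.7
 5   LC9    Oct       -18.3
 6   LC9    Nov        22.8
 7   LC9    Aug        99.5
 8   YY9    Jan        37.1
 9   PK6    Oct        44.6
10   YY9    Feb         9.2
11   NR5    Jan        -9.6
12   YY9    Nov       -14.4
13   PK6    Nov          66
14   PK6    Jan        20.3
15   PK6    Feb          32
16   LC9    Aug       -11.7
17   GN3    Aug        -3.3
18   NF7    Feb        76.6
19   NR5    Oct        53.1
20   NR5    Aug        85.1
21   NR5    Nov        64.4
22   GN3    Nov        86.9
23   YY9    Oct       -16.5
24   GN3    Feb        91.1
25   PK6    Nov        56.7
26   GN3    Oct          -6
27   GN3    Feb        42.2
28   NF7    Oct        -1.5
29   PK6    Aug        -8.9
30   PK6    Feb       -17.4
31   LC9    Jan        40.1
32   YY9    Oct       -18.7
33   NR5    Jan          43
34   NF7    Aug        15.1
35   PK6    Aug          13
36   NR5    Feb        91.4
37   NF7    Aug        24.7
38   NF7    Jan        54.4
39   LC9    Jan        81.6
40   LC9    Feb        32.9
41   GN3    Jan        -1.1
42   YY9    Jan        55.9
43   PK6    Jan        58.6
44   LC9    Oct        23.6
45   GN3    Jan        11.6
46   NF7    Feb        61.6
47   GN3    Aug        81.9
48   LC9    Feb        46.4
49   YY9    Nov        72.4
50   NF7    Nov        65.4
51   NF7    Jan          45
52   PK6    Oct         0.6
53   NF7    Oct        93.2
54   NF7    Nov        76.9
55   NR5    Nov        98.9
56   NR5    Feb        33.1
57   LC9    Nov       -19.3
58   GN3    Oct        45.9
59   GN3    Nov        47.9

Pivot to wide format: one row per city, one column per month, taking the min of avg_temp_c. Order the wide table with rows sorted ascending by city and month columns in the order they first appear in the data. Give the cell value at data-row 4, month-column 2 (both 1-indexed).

With rows sorted ascending by city, row 4 is city=NR5. month columns in first-appearance order: Aug, Oct, Feb, Nov, Jan; column 2 is Oct.
Long rows with city=NR5, month=Oct: min(63.6, 53.1) = 53.1.

53.1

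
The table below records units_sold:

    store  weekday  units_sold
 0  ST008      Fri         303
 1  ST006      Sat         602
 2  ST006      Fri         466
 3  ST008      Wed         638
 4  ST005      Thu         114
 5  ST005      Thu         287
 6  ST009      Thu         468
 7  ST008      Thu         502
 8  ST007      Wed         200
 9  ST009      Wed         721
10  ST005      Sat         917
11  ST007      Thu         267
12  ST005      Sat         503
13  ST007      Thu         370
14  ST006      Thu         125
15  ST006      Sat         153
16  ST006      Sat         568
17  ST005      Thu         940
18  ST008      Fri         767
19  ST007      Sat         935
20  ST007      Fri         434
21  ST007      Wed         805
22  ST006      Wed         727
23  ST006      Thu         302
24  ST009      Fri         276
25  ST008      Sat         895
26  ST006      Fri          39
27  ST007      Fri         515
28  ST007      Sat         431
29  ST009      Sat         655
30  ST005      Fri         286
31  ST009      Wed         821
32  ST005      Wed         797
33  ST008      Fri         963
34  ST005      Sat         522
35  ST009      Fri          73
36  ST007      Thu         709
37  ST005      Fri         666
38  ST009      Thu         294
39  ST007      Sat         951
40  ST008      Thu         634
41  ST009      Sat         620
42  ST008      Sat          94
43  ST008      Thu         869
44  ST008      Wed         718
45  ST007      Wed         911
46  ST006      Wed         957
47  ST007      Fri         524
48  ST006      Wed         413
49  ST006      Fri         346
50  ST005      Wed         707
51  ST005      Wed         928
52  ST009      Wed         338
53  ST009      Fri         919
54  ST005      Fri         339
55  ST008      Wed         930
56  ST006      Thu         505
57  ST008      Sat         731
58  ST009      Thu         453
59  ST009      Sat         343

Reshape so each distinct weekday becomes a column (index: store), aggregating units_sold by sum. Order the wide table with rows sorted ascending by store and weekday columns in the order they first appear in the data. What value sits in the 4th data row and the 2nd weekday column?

1720

With rows sorted ascending by store, row 4 is store=ST008. weekday columns in first-appearance order: Fri, Sat, Wed, Thu; column 2 is Sat.
Long rows with store=ST008, weekday=Sat: 895 + 94 + 731 = 1720.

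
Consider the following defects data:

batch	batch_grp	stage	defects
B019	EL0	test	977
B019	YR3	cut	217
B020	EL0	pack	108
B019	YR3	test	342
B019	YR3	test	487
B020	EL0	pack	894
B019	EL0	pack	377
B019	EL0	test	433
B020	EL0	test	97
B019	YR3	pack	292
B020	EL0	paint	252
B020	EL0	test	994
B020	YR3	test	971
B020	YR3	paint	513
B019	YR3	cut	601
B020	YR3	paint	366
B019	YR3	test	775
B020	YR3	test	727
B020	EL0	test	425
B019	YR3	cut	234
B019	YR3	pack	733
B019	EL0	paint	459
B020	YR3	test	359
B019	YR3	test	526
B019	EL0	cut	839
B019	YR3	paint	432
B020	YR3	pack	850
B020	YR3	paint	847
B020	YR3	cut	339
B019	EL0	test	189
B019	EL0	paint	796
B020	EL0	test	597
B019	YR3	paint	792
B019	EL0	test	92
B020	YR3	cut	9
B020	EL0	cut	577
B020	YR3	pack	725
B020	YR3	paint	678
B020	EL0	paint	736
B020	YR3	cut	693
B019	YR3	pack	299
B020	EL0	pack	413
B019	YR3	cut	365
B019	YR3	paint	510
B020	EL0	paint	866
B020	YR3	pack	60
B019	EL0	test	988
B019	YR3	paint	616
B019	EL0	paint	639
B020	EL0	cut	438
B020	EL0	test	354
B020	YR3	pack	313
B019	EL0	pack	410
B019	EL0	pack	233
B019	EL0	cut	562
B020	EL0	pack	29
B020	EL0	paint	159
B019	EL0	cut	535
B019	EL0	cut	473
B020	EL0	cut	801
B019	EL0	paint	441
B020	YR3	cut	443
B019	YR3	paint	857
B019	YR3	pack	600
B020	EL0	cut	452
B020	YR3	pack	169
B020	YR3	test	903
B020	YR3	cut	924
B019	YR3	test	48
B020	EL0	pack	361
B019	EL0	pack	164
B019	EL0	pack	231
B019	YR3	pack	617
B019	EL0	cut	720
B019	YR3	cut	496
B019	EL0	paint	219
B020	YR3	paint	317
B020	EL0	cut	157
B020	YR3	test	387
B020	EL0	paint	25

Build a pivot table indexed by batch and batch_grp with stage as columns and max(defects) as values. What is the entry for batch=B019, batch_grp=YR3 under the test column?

775

Rows with batch=B019, batch_grp=YR3 and stage=test: defects values are 342, 487, 775, 526, 48.
max(342, 487, 775, 526, 48) = 775.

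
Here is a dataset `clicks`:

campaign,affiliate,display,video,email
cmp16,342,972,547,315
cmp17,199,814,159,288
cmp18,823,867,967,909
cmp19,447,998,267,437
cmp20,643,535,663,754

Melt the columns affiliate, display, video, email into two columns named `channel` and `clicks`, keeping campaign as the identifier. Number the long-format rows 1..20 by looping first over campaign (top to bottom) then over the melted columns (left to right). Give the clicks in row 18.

20 rows total (5 × 4). Row 18: index ⌊(18-1)/4⌋ = 4 into campaign → cmp20; (18-1) mod 4 = 1 into the melted columns → display.
So row 18 is (cmp20, display, 535); clicks = 535.

535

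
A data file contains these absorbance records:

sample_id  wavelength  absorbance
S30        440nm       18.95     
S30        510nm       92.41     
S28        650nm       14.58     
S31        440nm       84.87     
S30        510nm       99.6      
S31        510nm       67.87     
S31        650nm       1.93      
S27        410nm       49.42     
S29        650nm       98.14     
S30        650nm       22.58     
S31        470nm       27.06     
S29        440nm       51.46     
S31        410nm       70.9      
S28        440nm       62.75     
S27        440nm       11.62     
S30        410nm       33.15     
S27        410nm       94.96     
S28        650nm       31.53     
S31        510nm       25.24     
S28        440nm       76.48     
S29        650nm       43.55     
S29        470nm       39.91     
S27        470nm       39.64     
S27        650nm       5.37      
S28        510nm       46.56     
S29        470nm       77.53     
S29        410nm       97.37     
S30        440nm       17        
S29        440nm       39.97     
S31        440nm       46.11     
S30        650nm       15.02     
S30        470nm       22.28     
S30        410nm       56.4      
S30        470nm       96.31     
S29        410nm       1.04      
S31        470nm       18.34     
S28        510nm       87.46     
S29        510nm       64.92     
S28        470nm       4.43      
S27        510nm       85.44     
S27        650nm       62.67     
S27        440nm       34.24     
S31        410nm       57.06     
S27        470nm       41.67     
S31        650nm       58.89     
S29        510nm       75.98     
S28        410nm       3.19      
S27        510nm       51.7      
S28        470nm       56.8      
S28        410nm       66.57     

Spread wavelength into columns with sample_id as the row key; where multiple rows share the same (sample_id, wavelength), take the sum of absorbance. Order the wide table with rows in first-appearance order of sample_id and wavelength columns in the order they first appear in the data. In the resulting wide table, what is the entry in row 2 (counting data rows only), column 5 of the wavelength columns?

61.23

With rows in first-appearance order of sample_id, row 2 is sample_id=S28. wavelength columns in first-appearance order: 440nm, 510nm, 650nm, 410nm, 470nm; column 5 is 470nm.
Long rows with sample_id=S28, wavelength=470nm: 4.43 + 56.8 = 61.23.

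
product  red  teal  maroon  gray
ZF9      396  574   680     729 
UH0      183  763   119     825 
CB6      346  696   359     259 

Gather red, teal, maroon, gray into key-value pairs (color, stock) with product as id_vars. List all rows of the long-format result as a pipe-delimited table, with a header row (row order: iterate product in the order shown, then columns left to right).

Each (product, column) pair becomes one row: 3 × 4 = 12 rows.
For example, (ZF9, red) → stock=396.

| product | color | stock |
| ZF9 | red | 396 |
| ZF9 | teal | 574 |
| ZF9 | maroon | 680 |
| ZF9 | gray | 729 |
| UH0 | red | 183 |
| UH0 | teal | 763 |
| UH0 | maroon | 119 |
| UH0 | gray | 825 |
| CB6 | red | 346 |
| CB6 | teal | 696 |
| CB6 | maroon | 359 |
| CB6 | gray | 259 |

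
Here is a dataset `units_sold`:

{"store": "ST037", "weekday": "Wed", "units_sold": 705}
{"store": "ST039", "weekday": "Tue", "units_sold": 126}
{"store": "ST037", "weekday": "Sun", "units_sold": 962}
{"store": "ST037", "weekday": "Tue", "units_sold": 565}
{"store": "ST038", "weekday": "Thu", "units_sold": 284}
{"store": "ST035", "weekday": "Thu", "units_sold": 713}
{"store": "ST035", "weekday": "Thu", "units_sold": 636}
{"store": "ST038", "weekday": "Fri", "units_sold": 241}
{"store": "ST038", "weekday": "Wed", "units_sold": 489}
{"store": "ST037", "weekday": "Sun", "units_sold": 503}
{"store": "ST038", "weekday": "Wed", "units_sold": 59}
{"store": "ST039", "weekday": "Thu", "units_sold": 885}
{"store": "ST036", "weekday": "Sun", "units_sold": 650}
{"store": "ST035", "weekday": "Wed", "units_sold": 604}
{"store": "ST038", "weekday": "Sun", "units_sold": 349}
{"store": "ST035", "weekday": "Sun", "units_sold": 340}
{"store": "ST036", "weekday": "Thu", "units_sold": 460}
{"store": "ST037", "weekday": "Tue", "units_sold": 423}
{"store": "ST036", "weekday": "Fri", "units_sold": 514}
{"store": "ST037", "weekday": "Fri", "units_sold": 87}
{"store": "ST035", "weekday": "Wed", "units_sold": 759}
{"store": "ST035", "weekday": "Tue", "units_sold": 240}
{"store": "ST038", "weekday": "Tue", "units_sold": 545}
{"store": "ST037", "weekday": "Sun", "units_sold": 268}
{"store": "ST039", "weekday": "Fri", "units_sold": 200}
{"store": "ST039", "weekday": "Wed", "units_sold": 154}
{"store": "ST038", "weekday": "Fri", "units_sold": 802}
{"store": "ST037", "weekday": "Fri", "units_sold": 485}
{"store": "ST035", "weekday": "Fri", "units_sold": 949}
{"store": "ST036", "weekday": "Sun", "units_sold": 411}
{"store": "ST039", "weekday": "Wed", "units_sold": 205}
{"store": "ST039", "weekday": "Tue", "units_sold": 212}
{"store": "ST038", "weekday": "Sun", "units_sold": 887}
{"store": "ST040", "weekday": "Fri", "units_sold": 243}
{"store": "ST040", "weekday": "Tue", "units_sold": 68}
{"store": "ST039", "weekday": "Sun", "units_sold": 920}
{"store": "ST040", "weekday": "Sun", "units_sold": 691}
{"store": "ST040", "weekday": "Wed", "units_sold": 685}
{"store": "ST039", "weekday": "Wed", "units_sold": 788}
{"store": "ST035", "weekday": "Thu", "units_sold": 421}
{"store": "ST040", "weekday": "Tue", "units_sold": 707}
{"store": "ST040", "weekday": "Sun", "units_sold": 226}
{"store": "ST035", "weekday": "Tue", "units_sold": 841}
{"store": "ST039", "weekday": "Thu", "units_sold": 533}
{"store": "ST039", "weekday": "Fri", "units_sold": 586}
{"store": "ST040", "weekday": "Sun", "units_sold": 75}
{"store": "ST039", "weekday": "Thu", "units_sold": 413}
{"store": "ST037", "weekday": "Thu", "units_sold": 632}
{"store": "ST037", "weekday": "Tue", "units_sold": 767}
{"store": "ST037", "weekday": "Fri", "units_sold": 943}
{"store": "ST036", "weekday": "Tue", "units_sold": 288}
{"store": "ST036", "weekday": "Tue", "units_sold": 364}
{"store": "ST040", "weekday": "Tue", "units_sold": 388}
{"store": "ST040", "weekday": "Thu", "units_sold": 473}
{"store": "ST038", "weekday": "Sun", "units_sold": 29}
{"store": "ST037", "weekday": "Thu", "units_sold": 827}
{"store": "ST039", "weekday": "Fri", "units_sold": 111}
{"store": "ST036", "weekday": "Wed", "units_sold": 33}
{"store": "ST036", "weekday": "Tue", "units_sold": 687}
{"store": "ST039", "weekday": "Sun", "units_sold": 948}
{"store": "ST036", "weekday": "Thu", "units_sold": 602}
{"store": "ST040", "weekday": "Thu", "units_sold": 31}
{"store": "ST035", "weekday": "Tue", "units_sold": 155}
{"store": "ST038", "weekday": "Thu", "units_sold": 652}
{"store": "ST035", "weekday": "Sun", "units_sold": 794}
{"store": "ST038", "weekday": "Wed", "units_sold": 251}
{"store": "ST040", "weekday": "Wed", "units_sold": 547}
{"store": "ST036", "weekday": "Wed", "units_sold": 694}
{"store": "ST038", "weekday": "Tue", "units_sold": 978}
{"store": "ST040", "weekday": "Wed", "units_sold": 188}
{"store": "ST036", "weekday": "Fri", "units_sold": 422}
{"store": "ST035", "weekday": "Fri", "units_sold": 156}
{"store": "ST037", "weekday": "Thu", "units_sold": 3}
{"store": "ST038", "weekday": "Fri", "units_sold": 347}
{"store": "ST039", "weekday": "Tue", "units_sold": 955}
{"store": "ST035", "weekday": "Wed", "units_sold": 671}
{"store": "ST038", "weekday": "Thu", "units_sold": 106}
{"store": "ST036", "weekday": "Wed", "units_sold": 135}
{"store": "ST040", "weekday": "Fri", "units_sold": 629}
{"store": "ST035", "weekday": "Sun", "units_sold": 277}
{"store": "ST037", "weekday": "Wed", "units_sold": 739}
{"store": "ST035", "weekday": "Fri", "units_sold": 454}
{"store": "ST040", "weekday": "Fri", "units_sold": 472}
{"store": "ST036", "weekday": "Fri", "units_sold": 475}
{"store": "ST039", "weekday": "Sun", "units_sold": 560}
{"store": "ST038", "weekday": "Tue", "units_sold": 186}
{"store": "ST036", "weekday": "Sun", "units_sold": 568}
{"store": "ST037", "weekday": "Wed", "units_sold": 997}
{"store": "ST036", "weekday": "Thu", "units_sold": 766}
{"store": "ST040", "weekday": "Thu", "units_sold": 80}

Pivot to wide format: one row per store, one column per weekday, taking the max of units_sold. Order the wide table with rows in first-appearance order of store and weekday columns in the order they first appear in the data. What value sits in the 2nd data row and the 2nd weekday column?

With rows in first-appearance order of store, row 2 is store=ST039. weekday columns in first-appearance order: Wed, Tue, Sun, Thu, Fri; column 2 is Tue.
Long rows with store=ST039, weekday=Tue: max(126, 212, 955) = 955.

955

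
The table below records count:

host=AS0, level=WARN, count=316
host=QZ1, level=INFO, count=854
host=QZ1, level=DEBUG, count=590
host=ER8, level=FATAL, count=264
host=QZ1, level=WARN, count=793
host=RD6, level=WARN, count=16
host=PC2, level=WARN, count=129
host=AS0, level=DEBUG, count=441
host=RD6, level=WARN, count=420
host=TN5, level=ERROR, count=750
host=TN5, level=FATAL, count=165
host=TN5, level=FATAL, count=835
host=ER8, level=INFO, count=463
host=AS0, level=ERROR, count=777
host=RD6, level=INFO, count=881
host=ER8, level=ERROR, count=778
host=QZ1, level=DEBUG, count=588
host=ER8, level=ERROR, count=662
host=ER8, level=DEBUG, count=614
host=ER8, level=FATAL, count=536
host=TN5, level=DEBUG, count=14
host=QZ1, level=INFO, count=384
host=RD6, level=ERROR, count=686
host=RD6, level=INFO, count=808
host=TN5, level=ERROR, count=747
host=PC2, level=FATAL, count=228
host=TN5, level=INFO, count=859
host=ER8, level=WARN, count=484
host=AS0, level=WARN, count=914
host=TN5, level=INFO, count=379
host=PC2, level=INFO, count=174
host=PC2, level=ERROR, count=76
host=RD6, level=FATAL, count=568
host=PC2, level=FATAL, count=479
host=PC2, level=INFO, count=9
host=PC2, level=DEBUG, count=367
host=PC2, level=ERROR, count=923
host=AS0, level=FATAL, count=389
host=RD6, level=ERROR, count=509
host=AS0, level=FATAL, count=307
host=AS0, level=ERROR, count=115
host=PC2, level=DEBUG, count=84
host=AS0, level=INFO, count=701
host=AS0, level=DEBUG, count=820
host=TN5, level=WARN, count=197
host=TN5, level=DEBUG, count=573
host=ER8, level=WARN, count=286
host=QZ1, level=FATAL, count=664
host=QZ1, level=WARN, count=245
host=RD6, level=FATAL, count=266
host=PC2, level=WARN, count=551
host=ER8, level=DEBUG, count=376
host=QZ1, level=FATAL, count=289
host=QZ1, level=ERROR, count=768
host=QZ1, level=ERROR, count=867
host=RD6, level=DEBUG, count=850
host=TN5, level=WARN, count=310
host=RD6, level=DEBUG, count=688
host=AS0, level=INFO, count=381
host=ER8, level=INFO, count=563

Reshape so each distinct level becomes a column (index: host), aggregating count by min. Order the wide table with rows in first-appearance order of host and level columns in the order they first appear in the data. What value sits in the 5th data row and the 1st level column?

With rows in first-appearance order of host, row 5 is host=PC2. level columns in first-appearance order: WARN, INFO, DEBUG, FATAL, ERROR; column 1 is WARN.
Long rows with host=PC2, level=WARN: min(129, 551) = 129.

129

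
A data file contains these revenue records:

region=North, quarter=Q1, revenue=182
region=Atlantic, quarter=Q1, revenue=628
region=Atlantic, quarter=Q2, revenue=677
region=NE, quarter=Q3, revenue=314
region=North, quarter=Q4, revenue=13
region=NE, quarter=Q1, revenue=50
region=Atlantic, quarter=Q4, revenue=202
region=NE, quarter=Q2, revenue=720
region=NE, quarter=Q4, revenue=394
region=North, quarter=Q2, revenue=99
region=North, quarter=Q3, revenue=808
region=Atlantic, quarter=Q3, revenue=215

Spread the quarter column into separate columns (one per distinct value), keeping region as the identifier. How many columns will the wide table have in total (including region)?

5

1 column for region plus 4 distinct quarter values → 5 columns.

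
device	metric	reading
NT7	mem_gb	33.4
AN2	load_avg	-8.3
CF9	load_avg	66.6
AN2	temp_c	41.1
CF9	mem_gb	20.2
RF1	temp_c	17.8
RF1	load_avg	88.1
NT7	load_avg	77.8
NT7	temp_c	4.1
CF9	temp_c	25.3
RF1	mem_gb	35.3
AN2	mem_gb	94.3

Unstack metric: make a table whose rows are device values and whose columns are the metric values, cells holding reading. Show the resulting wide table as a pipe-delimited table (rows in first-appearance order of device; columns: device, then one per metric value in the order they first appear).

| device | mem_gb | load_avg | temp_c |
| NT7 | 33.4 | 77.8 | 4.1 |
| AN2 | 94.3 | -8.3 | 41.1 |
| CF9 | 20.2 | 66.6 | 25.3 |
| RF1 | 35.3 | 88.1 | 17.8 |

Columns: device plus the 3 distinct metric values (mem_gb, load_avg, temp_c).
For example, row NT7 column mem_gb takes reading=33.4 from the long row (NT7, mem_gb).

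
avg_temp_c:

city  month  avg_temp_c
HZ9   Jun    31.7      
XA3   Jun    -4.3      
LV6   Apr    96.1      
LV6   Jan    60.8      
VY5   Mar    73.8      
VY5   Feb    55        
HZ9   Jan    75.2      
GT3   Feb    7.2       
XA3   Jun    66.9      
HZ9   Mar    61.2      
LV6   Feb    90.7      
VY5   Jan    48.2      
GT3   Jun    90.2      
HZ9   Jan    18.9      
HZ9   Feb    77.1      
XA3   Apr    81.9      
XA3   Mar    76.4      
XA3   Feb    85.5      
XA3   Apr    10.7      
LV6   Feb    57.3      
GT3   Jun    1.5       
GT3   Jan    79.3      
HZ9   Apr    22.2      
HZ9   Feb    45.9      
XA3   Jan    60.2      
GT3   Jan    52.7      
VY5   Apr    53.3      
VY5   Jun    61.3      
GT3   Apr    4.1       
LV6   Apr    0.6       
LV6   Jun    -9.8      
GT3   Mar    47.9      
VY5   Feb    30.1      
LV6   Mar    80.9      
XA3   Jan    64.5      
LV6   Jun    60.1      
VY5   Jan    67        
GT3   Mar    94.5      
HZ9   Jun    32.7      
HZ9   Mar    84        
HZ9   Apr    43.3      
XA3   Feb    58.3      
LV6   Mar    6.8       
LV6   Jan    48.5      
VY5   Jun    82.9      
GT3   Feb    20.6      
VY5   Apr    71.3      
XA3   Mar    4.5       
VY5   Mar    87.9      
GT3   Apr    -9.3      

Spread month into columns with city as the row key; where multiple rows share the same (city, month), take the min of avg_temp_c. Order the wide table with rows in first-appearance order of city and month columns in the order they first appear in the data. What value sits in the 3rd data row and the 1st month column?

With rows in first-appearance order of city, row 3 is city=LV6. month columns in first-appearance order: Jun, Apr, Jan, Mar, Feb; column 1 is Jun.
Long rows with city=LV6, month=Jun: min(-9.8, 60.1) = -9.8.

-9.8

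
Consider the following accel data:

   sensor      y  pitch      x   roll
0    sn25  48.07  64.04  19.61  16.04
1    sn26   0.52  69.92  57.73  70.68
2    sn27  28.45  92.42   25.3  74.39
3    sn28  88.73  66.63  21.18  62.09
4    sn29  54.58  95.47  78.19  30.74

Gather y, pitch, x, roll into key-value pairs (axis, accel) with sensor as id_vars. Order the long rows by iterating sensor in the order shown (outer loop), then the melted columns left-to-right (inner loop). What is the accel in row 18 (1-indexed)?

20 rows total (5 × 4). Row 18: index ⌊(18-1)/4⌋ = 4 into sensor → sn29; (18-1) mod 4 = 1 into the melted columns → pitch.
So row 18 is (sn29, pitch, 95.47); accel = 95.47.

95.47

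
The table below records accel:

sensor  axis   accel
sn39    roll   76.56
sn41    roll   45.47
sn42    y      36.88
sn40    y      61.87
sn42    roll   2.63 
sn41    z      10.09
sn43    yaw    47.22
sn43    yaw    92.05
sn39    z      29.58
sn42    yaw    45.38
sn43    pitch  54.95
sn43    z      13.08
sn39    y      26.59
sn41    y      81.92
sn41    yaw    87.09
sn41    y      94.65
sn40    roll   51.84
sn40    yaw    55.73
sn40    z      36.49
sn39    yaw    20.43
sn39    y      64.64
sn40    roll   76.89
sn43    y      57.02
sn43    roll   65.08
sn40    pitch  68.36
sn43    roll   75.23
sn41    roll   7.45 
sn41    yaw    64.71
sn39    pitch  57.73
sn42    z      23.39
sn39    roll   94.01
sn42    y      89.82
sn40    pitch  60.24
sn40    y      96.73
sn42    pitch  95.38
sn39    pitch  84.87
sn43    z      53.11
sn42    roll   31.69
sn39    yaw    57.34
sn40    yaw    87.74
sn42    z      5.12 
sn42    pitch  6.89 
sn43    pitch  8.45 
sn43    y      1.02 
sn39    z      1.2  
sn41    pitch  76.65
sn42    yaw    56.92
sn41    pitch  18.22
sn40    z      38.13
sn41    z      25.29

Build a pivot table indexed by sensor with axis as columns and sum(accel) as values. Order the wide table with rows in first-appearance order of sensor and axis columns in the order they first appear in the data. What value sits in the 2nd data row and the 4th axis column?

151.80

With rows in first-appearance order of sensor, row 2 is sensor=sn41. axis columns in first-appearance order: roll, y, z, yaw, pitch; column 4 is yaw.
Long rows with sensor=sn41, axis=yaw: 87.09 + 64.71 = 151.80.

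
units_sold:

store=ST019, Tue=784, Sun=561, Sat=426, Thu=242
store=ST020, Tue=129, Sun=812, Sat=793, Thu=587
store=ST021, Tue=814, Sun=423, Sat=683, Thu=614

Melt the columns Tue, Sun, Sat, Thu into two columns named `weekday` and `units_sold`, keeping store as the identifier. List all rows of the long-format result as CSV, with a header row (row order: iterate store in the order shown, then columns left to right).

store,weekday,units_sold
ST019,Tue,784
ST019,Sun,561
ST019,Sat,426
ST019,Thu,242
ST020,Tue,129
ST020,Sun,812
ST020,Sat,793
ST020,Thu,587
ST021,Tue,814
ST021,Sun,423
ST021,Sat,683
ST021,Thu,614

Each (store, column) pair becomes one row: 3 × 4 = 12 rows.
For example, (ST019, Tue) → units_sold=784.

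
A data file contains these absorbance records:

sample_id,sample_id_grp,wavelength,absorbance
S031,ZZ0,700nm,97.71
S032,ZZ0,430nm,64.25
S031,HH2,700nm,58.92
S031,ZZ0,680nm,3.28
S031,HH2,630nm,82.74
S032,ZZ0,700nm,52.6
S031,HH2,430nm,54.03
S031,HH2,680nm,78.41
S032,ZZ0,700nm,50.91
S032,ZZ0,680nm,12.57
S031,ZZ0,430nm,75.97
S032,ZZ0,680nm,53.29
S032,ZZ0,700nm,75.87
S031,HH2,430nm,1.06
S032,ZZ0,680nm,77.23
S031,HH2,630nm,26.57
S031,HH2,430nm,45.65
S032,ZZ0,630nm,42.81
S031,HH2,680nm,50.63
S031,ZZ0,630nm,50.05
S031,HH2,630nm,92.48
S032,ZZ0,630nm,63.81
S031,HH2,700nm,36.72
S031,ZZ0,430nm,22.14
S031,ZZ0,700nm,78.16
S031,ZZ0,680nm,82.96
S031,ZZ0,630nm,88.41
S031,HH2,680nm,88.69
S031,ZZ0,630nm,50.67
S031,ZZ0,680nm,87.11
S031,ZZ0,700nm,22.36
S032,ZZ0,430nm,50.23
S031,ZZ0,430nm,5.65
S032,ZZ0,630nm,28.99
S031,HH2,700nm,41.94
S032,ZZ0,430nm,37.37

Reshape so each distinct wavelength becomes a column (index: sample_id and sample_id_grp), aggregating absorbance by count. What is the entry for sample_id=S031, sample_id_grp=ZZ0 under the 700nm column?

Rows with sample_id=S031, sample_id_grp=ZZ0 and wavelength=700nm: absorbance values are 97.71, 78.16, 22.36.
3 rows match — count = 3.

3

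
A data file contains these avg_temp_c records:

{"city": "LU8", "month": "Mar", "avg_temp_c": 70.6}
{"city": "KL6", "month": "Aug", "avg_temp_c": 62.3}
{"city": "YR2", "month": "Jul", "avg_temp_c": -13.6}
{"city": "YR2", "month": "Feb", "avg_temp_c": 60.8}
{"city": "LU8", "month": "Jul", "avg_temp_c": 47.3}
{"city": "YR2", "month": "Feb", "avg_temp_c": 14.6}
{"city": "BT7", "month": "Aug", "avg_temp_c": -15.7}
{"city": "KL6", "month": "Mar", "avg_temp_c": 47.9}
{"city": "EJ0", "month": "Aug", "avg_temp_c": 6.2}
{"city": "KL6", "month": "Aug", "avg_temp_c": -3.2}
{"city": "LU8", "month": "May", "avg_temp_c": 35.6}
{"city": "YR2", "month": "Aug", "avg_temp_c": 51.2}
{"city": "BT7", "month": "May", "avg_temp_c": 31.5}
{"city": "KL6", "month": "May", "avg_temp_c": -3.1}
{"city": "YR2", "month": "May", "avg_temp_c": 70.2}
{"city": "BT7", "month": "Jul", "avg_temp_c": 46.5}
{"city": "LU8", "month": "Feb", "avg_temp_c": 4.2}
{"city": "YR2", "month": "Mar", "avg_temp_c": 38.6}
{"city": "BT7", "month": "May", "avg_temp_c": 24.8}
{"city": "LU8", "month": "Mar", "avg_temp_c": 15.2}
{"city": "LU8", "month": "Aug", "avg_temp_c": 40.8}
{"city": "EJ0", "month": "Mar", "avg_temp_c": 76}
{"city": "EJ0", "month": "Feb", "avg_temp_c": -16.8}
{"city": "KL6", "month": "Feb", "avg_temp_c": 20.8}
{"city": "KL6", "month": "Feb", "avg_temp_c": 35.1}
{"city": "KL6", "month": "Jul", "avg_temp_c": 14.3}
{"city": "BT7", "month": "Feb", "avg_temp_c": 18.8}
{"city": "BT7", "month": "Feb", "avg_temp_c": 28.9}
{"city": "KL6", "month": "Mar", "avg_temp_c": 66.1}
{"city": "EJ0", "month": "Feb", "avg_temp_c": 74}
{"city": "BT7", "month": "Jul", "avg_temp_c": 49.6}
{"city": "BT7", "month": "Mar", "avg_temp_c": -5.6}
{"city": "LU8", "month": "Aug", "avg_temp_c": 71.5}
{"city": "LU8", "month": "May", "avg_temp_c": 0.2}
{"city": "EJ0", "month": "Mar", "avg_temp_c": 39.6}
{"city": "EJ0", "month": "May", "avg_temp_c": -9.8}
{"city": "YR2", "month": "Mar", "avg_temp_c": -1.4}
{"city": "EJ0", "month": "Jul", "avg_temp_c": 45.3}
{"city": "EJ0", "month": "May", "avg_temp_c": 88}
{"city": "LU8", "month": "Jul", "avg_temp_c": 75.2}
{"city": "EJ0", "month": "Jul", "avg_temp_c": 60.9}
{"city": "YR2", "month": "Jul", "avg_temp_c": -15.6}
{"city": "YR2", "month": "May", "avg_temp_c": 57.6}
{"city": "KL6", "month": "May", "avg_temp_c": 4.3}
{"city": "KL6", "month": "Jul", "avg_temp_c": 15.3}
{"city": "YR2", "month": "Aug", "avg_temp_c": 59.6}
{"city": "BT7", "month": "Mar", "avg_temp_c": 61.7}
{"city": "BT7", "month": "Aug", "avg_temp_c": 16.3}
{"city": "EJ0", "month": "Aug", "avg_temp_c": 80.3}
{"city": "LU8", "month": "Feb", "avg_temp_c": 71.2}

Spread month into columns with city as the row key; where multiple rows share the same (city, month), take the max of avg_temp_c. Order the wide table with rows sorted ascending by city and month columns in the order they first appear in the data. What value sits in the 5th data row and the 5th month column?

With rows sorted ascending by city, row 5 is city=YR2. month columns in first-appearance order: Mar, Aug, Jul, Feb, May; column 5 is May.
Long rows with city=YR2, month=May: max(70.2, 57.6) = 70.2.

70.2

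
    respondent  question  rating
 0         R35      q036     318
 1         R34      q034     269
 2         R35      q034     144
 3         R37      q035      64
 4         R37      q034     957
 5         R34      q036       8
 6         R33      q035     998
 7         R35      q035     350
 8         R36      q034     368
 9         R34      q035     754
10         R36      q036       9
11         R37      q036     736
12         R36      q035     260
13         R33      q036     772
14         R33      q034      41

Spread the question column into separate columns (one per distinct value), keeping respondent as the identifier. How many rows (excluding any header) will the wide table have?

5

5 distinct respondent values → 5 rows.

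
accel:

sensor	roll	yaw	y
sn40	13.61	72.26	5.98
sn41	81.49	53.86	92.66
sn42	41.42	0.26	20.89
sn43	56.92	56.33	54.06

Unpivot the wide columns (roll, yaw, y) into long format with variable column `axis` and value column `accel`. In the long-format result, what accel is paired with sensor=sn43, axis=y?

54.06

Unpivoting turns each (sensor, wide-column) pair into one long row.
The wide cell at row sn43, column y holds 54.06, so the long row (sn43, y) has accel=54.06.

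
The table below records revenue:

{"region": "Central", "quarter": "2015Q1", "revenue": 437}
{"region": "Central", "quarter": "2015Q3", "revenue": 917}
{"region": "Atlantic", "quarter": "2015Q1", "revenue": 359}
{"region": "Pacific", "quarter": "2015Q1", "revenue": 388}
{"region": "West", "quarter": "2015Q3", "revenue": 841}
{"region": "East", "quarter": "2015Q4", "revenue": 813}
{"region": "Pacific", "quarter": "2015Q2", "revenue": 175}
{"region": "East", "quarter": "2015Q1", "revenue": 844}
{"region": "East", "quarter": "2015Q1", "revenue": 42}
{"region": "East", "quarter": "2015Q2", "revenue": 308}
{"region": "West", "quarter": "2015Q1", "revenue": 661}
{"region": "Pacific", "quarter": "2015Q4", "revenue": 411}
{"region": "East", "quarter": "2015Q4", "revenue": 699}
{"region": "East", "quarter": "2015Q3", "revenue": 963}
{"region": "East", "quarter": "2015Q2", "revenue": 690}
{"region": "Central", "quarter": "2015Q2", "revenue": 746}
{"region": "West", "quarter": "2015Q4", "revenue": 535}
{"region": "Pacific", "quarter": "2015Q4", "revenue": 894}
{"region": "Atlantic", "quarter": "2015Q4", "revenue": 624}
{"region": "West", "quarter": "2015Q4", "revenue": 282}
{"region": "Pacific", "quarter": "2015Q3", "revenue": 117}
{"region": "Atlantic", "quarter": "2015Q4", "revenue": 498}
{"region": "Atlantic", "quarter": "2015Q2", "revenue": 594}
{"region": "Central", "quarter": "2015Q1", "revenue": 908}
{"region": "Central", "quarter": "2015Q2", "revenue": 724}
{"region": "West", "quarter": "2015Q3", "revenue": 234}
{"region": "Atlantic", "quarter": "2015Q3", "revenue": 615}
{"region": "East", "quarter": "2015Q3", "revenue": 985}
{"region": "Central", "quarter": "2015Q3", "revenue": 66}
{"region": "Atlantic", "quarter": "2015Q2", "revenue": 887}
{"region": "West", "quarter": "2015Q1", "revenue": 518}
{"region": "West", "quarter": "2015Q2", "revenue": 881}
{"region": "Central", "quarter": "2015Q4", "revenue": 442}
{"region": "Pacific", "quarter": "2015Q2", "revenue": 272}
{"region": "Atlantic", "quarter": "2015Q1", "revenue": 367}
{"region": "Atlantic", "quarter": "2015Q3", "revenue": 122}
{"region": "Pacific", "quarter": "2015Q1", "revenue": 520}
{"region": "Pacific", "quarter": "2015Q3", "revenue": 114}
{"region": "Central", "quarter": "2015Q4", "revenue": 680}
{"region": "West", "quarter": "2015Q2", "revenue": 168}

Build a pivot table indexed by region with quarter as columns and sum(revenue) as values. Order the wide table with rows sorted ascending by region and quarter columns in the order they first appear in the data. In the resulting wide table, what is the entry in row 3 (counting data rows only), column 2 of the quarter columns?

With rows sorted ascending by region, row 3 is region=East. quarter columns in first-appearance order: 2015Q1, 2015Q3, 2015Q4, 2015Q2; column 2 is 2015Q3.
Long rows with region=East, quarter=2015Q3: 963 + 985 = 1948.

1948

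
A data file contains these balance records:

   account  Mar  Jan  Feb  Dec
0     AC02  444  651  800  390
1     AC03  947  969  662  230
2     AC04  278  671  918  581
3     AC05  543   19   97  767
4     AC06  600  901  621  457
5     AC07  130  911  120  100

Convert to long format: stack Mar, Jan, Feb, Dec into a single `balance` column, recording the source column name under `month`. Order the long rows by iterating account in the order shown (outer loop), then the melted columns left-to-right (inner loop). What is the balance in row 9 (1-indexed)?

278

24 rows total (6 × 4). Row 9: index ⌊(9-1)/4⌋ = 2 into account → AC04; (9-1) mod 4 = 0 into the melted columns → Mar.
So row 9 is (AC04, Mar, 278); balance = 278.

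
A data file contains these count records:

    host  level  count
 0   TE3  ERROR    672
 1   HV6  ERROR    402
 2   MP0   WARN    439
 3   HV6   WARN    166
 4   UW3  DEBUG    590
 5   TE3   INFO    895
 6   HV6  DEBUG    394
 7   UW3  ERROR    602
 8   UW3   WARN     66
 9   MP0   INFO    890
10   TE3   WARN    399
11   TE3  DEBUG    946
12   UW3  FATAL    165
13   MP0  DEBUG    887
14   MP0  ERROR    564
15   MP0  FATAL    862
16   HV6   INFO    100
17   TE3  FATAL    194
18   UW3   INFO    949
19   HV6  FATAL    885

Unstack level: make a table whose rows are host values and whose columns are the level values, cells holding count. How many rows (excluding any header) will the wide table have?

4 distinct host values → 4 rows.

4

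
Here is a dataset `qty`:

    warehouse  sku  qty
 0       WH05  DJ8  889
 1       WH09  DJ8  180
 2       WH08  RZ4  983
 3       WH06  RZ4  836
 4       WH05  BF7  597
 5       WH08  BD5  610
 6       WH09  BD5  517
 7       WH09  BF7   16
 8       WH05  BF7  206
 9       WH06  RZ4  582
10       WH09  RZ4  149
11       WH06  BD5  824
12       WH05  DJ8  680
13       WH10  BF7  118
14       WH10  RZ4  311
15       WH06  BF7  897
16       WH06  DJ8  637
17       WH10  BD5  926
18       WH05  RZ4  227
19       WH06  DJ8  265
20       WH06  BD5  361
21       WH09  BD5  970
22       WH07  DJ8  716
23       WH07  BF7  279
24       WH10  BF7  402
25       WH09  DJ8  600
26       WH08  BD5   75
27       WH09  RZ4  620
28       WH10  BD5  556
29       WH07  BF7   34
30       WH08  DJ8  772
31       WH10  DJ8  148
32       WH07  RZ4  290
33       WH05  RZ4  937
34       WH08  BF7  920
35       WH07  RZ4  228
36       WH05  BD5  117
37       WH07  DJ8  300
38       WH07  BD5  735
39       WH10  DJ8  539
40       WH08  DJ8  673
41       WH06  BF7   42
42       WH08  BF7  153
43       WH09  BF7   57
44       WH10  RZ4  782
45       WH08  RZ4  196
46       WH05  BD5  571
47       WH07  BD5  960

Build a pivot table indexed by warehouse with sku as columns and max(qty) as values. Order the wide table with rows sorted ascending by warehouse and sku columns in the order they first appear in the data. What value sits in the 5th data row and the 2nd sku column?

620

With rows sorted ascending by warehouse, row 5 is warehouse=WH09. sku columns in first-appearance order: DJ8, RZ4, BF7, BD5; column 2 is RZ4.
Long rows with warehouse=WH09, sku=RZ4: max(149, 620) = 620.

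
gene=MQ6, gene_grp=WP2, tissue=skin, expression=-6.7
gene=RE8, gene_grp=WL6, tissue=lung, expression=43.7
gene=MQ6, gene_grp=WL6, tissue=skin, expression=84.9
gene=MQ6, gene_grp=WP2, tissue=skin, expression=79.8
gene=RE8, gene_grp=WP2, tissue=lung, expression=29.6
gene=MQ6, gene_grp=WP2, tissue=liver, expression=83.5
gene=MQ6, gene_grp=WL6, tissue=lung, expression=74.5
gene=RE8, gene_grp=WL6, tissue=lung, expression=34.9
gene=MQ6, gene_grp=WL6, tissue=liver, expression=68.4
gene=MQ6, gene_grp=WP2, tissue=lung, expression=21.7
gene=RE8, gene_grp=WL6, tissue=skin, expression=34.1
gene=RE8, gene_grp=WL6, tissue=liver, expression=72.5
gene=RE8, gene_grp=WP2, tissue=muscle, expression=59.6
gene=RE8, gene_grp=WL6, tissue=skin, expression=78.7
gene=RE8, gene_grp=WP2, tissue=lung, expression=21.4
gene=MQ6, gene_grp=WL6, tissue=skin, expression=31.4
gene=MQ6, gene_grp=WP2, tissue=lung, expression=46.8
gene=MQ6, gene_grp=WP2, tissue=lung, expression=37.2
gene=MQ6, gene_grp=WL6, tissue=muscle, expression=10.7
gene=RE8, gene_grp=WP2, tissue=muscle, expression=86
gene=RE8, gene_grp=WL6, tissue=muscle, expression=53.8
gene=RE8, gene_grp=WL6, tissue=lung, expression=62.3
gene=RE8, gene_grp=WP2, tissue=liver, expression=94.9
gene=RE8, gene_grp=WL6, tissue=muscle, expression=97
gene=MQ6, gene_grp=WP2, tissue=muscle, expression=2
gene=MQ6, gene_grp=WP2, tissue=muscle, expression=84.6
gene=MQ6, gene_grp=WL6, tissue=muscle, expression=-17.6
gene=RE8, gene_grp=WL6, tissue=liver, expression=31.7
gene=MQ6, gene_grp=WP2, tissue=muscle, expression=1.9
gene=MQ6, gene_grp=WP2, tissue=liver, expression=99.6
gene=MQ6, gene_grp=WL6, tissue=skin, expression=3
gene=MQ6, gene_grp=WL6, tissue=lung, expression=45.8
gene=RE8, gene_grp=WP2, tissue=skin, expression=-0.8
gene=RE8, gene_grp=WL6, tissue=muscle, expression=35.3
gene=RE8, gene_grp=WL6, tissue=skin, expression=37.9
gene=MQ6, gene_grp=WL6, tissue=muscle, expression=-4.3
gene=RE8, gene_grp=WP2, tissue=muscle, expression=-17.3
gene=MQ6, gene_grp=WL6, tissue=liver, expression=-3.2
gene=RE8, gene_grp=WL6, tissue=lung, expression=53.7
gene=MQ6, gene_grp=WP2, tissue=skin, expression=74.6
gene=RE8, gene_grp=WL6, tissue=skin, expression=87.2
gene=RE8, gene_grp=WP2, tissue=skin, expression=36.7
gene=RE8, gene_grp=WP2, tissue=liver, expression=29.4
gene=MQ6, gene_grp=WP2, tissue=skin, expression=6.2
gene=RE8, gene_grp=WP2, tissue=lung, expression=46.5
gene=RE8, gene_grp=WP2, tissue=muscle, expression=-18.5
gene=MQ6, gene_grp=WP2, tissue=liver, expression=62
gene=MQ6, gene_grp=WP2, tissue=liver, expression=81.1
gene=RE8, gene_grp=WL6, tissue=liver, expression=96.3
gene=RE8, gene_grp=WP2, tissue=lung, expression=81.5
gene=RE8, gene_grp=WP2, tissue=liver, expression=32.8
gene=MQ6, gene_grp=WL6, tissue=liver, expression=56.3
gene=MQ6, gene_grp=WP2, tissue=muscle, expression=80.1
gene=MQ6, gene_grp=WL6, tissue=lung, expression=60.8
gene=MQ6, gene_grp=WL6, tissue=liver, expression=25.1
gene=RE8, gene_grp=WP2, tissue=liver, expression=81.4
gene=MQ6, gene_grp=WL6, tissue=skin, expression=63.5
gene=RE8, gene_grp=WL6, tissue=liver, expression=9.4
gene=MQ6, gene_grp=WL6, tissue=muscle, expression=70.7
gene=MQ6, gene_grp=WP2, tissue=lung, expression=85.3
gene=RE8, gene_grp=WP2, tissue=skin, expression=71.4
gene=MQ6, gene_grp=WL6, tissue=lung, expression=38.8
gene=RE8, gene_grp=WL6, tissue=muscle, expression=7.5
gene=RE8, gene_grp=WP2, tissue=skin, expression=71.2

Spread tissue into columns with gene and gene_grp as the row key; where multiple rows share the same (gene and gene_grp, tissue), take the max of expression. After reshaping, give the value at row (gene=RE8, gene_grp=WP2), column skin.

71.4

Rows with gene=RE8, gene_grp=WP2 and tissue=skin: expression values are -0.8, 36.7, 71.4, 71.2.
max(-0.8, 36.7, 71.4, 71.2) = 71.4.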